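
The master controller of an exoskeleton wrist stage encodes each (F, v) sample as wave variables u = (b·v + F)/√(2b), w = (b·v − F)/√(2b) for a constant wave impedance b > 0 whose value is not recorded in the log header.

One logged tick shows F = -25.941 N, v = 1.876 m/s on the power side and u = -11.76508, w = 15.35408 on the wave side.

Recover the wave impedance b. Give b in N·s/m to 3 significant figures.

b = 1.83 N·s/m

u + w = 3.58900;  u + w = √(2b)·v, so √(2b) = 3.58900/1.876 = 1.91311.
b = (√(2b))²/2 = 3.66000/2 = 1.83000.
(Check via u − w = 2F/√(2b): u − w = -27.11916, 2F/√(2b) = -27.11915.)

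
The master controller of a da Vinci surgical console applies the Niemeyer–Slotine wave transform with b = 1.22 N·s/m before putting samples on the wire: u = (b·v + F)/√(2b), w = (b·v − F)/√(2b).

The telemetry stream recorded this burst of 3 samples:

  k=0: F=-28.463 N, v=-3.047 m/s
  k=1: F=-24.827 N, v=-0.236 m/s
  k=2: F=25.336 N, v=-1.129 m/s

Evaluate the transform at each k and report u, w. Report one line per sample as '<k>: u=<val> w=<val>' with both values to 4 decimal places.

0: u=-20.6014 w=15.8418
1: u=-16.0782 w=15.7095
2: u=15.3379 w=-17.1015

k=0: b·v=1.22×(-3.047)=-3.7173; √(2b)=1.5620; u=(-3.7173+(-28.463))/1.5620=-20.6014, w=(-3.7173−(-28.463))/1.5620=15.8418
k=1: b·v=1.22×(-0.236)=-0.2879; √(2b)=1.5620; u=(-0.2879+(-24.827))/1.5620=-16.0782, w=(-0.2879−(-24.827))/1.5620=15.7095
k=2: b·v=1.22×(-1.129)=-1.3774; √(2b)=1.5620; u=(-1.3774+25.336)/1.5620=15.3379, w=(-1.3774−25.336)/1.5620=-17.1015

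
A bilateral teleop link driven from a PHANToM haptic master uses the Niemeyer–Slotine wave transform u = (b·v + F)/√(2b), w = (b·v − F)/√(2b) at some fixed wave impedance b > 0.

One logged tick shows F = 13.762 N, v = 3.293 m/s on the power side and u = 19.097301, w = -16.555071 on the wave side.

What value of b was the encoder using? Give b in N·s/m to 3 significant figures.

u + w = 2.542230;  u + w = √(2b)·v, so √(2b) = 2.542230/3.293 = 0.772010.
b = (√(2b))²/2 = 0.596000/2 = 0.298000.
(Check via u − w = 2F/√(2b): u − w = 35.652372, 2F/√(2b) = 35.652373.)

b = 0.298 N·s/m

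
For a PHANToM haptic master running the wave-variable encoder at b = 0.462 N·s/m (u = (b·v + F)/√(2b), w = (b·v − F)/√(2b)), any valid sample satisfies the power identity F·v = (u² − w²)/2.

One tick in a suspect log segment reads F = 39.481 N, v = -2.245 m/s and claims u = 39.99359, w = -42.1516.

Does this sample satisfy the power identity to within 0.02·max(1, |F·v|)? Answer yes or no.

F·v = 39.481×(-2.245) = -88.63485 W.
(u² − w²)/2 = (1599.48724 − 1776.75738)/2 = -88.63507 W.
|Δ| = 0.00023;  2% of max(1, |F·v|) = 1.77270.

yes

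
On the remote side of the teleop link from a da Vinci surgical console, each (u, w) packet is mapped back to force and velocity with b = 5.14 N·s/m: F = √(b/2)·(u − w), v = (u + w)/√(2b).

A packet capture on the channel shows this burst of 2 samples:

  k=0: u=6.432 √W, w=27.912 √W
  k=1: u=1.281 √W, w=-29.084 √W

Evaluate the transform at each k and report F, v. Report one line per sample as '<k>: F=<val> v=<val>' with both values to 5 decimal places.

k=0: u−w=-21.48000, u+w=34.34400; √(b/2)=1.60312, √(2b)=3.20624; F=1.60312×(-21.48)=-34.43506, v=34.34400/3.20624=10.71160
k=1: u−w=30.36500, u+w=-27.80300; √(b/2)=1.60312, √(2b)=3.20624; F=1.60312×30.365=48.67880, v=-27.80300/3.20624=-8.67152

0: F=-34.43506 v=10.71160
1: F=48.67880 v=-8.67152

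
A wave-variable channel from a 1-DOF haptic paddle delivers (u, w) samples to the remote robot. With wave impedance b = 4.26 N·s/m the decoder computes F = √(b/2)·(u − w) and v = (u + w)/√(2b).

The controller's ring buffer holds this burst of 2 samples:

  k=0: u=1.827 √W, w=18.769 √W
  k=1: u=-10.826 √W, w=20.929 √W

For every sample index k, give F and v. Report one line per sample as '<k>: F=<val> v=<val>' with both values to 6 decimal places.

k=0: u−w=-16.942000, u+w=20.596000; √(b/2)=1.459452, √(2b)=2.918904; F=1.459452×(-16.942)=-24.726035, v=20.596000/2.918904=7.056073
k=1: u−w=-31.755000, u+w=10.103000; √(b/2)=1.459452, √(2b)=2.918904; F=1.459452×(-31.755)=-46.344897, v=10.103000/2.918904=3.461231

0: F=-24.726035 v=7.056073
1: F=-46.344897 v=3.461231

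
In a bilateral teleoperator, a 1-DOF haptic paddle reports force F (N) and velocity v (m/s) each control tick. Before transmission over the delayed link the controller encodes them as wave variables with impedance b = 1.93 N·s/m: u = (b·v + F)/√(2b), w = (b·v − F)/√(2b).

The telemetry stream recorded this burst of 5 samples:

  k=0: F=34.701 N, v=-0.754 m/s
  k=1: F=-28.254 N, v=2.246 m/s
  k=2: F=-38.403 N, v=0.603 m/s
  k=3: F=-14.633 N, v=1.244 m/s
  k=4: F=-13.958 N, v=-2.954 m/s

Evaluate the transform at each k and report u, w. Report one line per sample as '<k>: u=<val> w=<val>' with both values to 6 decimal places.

k=0: b·v=1.93×(-0.754)=-1.455220; √(2b)=1.964688; u=(-1.455220+34.701)/1.964688=16.921656, w=(-1.455220−34.701)/1.964688=-18.403031
k=1: b·v=1.93×2.246=4.334780; √(2b)=1.964688; u=(4.334780+(-28.254))/1.964688=-12.174562, w=(4.334780−(-28.254))/1.964688=16.587252
k=2: b·v=1.93×0.603=1.163790; √(2b)=1.964688; u=(1.163790+(-38.403))/1.964688=-18.954259, w=(1.163790−(-38.403))/1.964688=20.138966
k=3: b·v=1.93×1.244=2.400920; √(2b)=1.964688; u=(2.400920+(-14.633))/1.964688=-6.225965, w=(2.400920−(-14.633))/1.964688=8.670037
k=4: b·v=1.93×(-2.954)=-5.701220; √(2b)=1.964688; u=(-5.701220+(-13.958))/1.964688=-10.006280, w=(-5.701220−(-13.958))/1.964688=4.202590

0: u=16.921656 w=-18.403031
1: u=-12.174562 w=16.587252
2: u=-18.954259 w=20.138966
3: u=-6.225965 w=8.670037
4: u=-10.006280 w=4.202590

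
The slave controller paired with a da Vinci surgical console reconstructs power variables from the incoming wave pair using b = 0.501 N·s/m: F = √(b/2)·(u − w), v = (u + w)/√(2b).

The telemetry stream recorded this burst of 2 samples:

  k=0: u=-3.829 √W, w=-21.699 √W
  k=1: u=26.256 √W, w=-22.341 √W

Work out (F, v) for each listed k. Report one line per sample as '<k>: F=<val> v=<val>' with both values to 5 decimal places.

0: F=8.94393 v=-25.50251
1: F=24.32279 v=3.91109

k=0: u−w=17.87000, u+w=-25.52800; √(b/2)=0.50050, √(2b)=1.00100; F=0.50050×17.87=8.94393, v=-25.52800/1.00100=-25.50251
k=1: u−w=48.59700, u+w=3.91500; √(b/2)=0.50050, √(2b)=1.00100; F=0.50050×48.597=24.32279, v=3.91500/1.00100=3.91109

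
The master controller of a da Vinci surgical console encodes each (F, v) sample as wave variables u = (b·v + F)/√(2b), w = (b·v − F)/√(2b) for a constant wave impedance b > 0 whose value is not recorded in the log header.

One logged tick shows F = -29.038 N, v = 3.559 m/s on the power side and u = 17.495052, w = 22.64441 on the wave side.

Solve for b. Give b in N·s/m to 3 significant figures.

u + w = 40.139462;  u + w = √(2b)·v, so √(2b) = 40.139462/3.559 = 11.278298.
b = (√(2b))²/2 = 127.200002/2 = 63.600001.
(Check via u − w = 2F/√(2b): u − w = -5.149358, 2F/√(2b) = -5.149359.)

b = 63.6 N·s/m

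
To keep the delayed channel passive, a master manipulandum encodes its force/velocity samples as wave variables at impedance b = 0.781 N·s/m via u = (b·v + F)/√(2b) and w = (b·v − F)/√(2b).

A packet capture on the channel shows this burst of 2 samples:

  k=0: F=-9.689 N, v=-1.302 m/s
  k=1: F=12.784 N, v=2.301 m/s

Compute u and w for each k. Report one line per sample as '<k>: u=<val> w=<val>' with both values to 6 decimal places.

0: u=-8.566060 w=6.938821
1: u=11.666732 w=-8.790942

k=0: b·v=0.781×(-1.302)=-1.016862; √(2b)=1.249800; u=(-1.016862+(-9.689))/1.249800=-8.566060, w=(-1.016862−(-9.689))/1.249800=6.938821
k=1: b·v=0.781×2.301=1.797081; √(2b)=1.249800; u=(1.797081+12.784)/1.249800=11.666732, w=(1.797081−12.784)/1.249800=-8.790942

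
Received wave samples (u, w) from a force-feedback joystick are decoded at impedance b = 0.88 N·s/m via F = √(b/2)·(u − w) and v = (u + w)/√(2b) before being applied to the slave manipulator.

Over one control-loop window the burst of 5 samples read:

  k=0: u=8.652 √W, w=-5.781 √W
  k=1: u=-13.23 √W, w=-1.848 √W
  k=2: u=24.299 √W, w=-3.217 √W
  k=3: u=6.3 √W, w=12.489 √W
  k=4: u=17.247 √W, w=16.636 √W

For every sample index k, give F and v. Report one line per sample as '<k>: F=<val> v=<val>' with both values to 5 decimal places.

k=0: u−w=14.43300, u+w=2.87100; √(b/2)=0.66332, √(2b)=1.32665; F=0.66332×14.433=9.57377, v=2.87100/1.32665=2.16410
k=1: u−w=-11.38200, u+w=-15.07800; √(b/2)=0.66332, √(2b)=1.32665; F=0.66332×(-11.382)=-7.54996, v=-15.07800/1.32665=-11.36547
k=2: u−w=27.51600, u+w=21.08200; √(b/2)=0.66332, √(2b)=1.32665; F=0.66332×27.516=18.25205, v=21.08200/1.32665=15.89116
k=3: u−w=-6.18900, u+w=18.78900; √(b/2)=0.66332, √(2b)=1.32665; F=0.66332×(-6.189)=-4.10532, v=18.78900/1.32665=14.16274
k=4: u−w=0.61100, u+w=33.88300; √(b/2)=0.66332, √(2b)=1.32665; F=0.66332×0.611=0.40529, v=33.88300/1.32665=25.54027

0: F=9.57377 v=2.16410
1: F=-7.54996 v=-11.36547
2: F=18.25205 v=15.89116
3: F=-4.10532 v=14.16274
4: F=0.40529 v=25.54027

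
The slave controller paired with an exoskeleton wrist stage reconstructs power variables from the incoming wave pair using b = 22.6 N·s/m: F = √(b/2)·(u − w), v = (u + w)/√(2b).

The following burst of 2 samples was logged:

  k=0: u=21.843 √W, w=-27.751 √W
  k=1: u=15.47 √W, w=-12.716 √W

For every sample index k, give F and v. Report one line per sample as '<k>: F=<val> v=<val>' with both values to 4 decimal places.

0: F=166.7126 v=-0.8788
1: F=94.7486 v=0.4096

k=0: u−w=49.5940, u+w=-5.9080; √(b/2)=3.3615, √(2b)=6.7231; F=3.3615×49.594=166.7126, v=-5.9080/6.7231=-0.8788
k=1: u−w=28.1860, u+w=2.7540; √(b/2)=3.3615, √(2b)=6.7231; F=3.3615×28.186=94.7486, v=2.7540/6.7231=0.4096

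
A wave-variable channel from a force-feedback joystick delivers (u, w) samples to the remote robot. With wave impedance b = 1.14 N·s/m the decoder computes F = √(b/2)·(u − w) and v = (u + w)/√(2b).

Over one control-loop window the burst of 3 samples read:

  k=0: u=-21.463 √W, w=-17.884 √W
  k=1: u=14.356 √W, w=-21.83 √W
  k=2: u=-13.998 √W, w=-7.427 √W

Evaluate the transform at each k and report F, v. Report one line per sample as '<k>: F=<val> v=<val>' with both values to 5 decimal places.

0: F=-2.70209 v=-26.05819
1: F=27.31983 v=-4.94978
2: F=-4.96100 v=-14.18905

k=0: u−w=-3.57900, u+w=-39.34700; √(b/2)=0.75498, √(2b)=1.50997; F=0.75498×(-3.579)=-2.70209, v=-39.34700/1.50997=-26.05819
k=1: u−w=36.18600, u+w=-7.47400; √(b/2)=0.75498, √(2b)=1.50997; F=0.75498×36.186=27.31983, v=-7.47400/1.50997=-4.94978
k=2: u−w=-6.57100, u+w=-21.42500; √(b/2)=0.75498, √(2b)=1.50997; F=0.75498×(-6.571)=-4.96100, v=-21.42500/1.50997=-14.18905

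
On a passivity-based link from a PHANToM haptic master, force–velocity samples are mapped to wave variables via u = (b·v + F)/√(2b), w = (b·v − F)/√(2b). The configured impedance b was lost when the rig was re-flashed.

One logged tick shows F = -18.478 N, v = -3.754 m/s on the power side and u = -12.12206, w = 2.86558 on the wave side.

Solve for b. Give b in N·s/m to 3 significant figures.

b = 3.04 N·s/m

u + w = -9.25648;  u + w = √(2b)·v, so √(2b) = -9.25648/(-3.754) = 2.46576.
b = (√(2b))²/2 = 6.07999/2 = 3.04000.
(Check via u − w = 2F/√(2b): u − w = -14.98764, 2F/√(2b) = -14.98764.)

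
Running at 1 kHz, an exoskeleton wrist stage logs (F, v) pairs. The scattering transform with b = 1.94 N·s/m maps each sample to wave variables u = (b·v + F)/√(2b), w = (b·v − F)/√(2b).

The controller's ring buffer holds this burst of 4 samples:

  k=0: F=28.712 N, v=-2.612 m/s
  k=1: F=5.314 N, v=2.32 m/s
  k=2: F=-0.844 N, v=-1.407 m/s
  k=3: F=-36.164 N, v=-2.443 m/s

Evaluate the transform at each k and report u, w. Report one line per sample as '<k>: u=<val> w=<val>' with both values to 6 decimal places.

0: u=12.003788 w=-17.148831
1: u=4.982710 w=-0.412840
2: u=-1.814210 w=-0.957258
3: u=-20.765565 w=15.953413

k=0: b·v=1.94×(-2.612)=-5.067280; √(2b)=1.969772; u=(-5.067280+28.712)/1.969772=12.003788, w=(-5.067280−28.712)/1.969772=-17.148831
k=1: b·v=1.94×2.32=4.500800; √(2b)=1.969772; u=(4.500800+5.314)/1.969772=4.982710, w=(4.500800−5.314)/1.969772=-0.412840
k=2: b·v=1.94×(-1.407)=-2.729580; √(2b)=1.969772; u=(-2.729580+(-0.844))/1.969772=-1.814210, w=(-2.729580−(-0.844))/1.969772=-0.957258
k=3: b·v=1.94×(-2.443)=-4.739420; √(2b)=1.969772; u=(-4.739420+(-36.164))/1.969772=-20.765565, w=(-4.739420−(-36.164))/1.969772=15.953413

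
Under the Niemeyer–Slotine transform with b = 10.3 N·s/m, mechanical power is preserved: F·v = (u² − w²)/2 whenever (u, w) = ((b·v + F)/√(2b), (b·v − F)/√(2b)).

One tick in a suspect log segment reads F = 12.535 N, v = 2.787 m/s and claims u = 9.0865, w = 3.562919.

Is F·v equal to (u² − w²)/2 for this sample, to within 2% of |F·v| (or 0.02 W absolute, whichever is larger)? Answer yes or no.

yes

F·v = 12.535×2.787 = 34.935045 W.
(u² − w²)/2 = (82.564482 − 12.694392)/2 = 34.935045 W.
|Δ| = 0.000000;  2% of max(1, |F·v|) = 0.698701.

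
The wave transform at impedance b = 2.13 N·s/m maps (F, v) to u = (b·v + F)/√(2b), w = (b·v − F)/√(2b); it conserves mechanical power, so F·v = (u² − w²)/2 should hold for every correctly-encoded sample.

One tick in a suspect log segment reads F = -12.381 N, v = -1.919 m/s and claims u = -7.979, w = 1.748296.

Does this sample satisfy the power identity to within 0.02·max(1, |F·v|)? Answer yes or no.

F·v = (-12.381)×(-1.919) = 23.759139 W.
(u² − w²)/2 = (63.664441 − 3.056539)/2 = 30.303951 W.
|Δ| = 6.544812;  2% of max(1, |F·v|) = 0.475183.

no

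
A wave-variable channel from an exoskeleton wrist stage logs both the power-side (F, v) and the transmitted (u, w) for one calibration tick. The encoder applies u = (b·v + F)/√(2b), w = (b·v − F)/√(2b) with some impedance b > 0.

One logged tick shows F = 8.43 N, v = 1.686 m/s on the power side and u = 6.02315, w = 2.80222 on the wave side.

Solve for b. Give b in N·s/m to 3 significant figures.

u + w = 8.8254;  u + w = √(2b)·v, so √(2b) = 8.8254/1.686 = 5.2345.
b = (√(2b))²/2 = 27.4000/2 = 13.7000.
(Check via u − w = 2F/√(2b): u − w = 3.2209, 2F/√(2b) = 3.2209.)

b = 13.7 N·s/m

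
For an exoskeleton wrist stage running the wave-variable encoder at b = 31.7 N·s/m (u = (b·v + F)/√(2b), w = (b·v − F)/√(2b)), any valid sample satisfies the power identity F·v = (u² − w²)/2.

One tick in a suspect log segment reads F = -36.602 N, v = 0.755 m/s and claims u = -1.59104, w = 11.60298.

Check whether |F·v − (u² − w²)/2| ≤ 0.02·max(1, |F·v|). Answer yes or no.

F·v = (-36.602)×0.755 = -27.6345 W.
(u² − w²)/2 = (2.5314 − 134.6291)/2 = -66.0489 W.
|Δ| = 38.4144;  2% of max(1, |F·v|) = 0.5527.

no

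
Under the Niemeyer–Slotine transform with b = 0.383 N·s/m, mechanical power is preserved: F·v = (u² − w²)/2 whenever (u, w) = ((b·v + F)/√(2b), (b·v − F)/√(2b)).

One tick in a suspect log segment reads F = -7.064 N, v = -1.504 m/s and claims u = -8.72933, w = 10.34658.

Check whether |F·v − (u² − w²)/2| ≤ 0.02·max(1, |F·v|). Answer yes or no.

no

F·v = (-7.064)×(-1.504) = 10.6243 W.
(u² − w²)/2 = (76.2012 − 107.0517)/2 = -15.4253 W.
|Δ| = 26.0495;  2% of max(1, |F·v|) = 0.2125.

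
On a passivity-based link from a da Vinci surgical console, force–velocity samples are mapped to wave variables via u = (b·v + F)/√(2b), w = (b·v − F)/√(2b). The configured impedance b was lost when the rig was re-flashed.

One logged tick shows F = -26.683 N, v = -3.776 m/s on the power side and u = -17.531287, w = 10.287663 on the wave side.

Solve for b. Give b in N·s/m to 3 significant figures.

b = 1.84 N·s/m

u + w = -7.243624;  u + w = √(2b)·v, so √(2b) = -7.243624/(-3.776) = 1.918333.
b = (√(2b))²/2 = 3.680000/2 = 1.840000.
(Check via u − w = 2F/√(2b): u − w = -27.818950, 2F/√(2b) = -27.818950.)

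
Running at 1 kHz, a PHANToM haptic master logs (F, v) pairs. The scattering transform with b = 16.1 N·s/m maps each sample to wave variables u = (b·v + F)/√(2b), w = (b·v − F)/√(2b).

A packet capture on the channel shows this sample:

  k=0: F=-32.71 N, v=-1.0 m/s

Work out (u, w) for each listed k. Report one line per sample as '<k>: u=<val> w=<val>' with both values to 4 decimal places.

k=0: b·v=16.1×(-1.0)=-16.1000; √(2b)=5.6745; u=(-16.1000+(-32.71))/5.6745=-8.6016, w=(-16.1000−(-32.71))/5.6745=2.9271

0: u=-8.6016 w=2.9271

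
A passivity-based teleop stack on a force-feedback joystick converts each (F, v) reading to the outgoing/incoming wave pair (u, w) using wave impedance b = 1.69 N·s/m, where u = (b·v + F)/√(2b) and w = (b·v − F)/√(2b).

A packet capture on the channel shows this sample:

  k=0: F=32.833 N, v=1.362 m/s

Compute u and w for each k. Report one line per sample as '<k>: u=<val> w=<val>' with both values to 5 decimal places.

0: u=19.11080 w=-16.60679

k=0: b·v=1.69×1.362=2.30178; √(2b)=1.83848; u=(2.30178+32.833)/1.83848=19.11080, w=(2.30178−32.833)/1.83848=-16.60679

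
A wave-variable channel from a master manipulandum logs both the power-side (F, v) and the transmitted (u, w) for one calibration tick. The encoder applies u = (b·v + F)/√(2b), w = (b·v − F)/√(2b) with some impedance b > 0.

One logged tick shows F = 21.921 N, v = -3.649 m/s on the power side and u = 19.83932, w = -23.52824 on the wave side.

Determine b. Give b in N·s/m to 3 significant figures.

u + w = -3.68892;  u + w = √(2b)·v, so √(2b) = -3.68892/(-3.649) = 1.01094.
b = (√(2b))²/2 = 1.02200/2 = 0.51100.
(Check via u − w = 2F/√(2b): u − w = 43.36756, 2F/√(2b) = 43.36756.)

b = 0.511 N·s/m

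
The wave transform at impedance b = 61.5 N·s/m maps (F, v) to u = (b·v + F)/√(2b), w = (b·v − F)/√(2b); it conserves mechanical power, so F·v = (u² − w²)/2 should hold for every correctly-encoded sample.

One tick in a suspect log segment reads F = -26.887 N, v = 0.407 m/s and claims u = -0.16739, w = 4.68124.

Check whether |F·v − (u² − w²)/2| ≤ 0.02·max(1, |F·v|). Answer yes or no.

yes

F·v = (-26.887)×0.407 = -10.94301 W.
(u² − w²)/2 = (0.02802 − 21.91401)/2 = -10.94299 W.
|Δ| = 0.00001;  2% of max(1, |F·v|) = 0.21886.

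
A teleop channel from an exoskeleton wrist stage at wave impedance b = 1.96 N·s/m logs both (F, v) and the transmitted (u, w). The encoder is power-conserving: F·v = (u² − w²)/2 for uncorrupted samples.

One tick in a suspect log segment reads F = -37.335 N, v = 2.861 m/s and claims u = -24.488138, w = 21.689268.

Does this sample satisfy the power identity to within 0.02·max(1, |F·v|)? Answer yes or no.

F·v = (-37.335)×2.861 = -106.815435 W.
(u² − w²)/2 = (599.668903 − 470.424346)/2 = 64.622278 W.
|Δ| = 171.437713;  2% of max(1, |F·v|) = 2.136309.

no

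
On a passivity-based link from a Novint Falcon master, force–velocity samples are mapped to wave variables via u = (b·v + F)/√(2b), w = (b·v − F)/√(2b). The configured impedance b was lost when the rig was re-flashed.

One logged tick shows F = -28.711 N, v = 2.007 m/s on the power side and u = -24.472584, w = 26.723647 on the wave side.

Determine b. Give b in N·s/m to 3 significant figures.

b = 0.629 N·s/m

u + w = 2.251063;  u + w = √(2b)·v, so √(2b) = 2.251063/2.007 = 1.121606.
b = (√(2b))²/2 = 1.258000/2 = 0.629000.
(Check via u − w = 2F/√(2b): u − w = -51.196231, 2F/√(2b) = -51.196237.)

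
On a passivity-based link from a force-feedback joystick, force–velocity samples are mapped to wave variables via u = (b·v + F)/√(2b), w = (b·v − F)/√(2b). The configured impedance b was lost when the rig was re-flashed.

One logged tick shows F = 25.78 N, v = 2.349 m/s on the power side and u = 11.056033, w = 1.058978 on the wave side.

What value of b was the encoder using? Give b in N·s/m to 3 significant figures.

b = 13.3 N·s/m

u + w = 12.115011;  u + w = √(2b)·v, so √(2b) = 12.115011/2.349 = 5.157519.
b = (√(2b))²/2 = 26.599997/2 = 13.299999.
(Check via u − w = 2F/√(2b): u − w = 9.997055, 2F/√(2b) = 9.997056.)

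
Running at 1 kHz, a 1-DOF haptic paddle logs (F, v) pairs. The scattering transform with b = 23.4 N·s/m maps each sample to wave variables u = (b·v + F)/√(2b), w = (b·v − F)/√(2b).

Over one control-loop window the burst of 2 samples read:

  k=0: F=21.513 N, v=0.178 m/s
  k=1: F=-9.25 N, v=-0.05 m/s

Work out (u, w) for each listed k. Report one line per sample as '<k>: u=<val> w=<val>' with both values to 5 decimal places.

0: u=3.75355 w=-2.53584
1: u=-1.52316 w=1.18110

k=0: b·v=23.4×0.178=4.16520; √(2b)=6.84105; u=(4.16520+21.513)/6.84105=3.75355, w=(4.16520−21.513)/6.84105=-2.53584
k=1: b·v=23.4×(-0.05)=-1.17000; √(2b)=6.84105; u=(-1.17000+(-9.25))/6.84105=-1.52316, w=(-1.17000−(-9.25))/6.84105=1.18110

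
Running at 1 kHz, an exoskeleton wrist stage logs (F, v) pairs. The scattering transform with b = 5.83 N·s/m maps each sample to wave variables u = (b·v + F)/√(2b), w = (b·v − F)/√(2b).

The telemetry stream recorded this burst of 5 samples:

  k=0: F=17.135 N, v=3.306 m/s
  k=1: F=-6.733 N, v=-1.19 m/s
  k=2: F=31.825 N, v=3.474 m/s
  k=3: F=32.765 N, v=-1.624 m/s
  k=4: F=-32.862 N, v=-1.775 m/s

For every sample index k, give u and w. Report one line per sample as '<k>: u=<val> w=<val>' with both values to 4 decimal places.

0: u=10.6625 w=0.6264
1: u=-4.0035 w=-0.0599
2: u=15.2514 w=-3.3888
3: u=6.8226 w=-12.3681
4: u=-12.6543 w=6.5932

k=0: b·v=5.83×3.306=19.2740; √(2b)=3.4147; u=(19.2740+17.135)/3.4147=10.6625, w=(19.2740−17.135)/3.4147=0.6264
k=1: b·v=5.83×(-1.19)=-6.9377; √(2b)=3.4147; u=(-6.9377+(-6.733))/3.4147=-4.0035, w=(-6.9377−(-6.733))/3.4147=-0.0599
k=2: b·v=5.83×3.474=20.2534; √(2b)=3.4147; u=(20.2534+31.825)/3.4147=15.2514, w=(20.2534−31.825)/3.4147=-3.3888
k=3: b·v=5.83×(-1.624)=-9.4679; √(2b)=3.4147; u=(-9.4679+32.765)/3.4147=6.8226, w=(-9.4679−32.765)/3.4147=-12.3681
k=4: b·v=5.83×(-1.775)=-10.3483; √(2b)=3.4147; u=(-10.3483+(-32.862))/3.4147=-12.6543, w=(-10.3483−(-32.862))/3.4147=6.5932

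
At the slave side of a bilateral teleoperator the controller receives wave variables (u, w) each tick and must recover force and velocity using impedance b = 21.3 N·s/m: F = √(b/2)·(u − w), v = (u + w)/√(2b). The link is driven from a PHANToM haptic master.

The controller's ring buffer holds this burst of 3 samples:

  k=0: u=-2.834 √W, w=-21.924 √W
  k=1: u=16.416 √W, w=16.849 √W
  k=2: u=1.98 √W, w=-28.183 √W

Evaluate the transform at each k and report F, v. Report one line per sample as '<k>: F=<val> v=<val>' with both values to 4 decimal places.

k=0: u−w=19.0900, u+w=-24.7580; √(b/2)=3.2634, √(2b)=6.5269; F=3.2634×19.09=62.2990, v=-24.7580/6.5269=-3.7932
k=1: u−w=-0.4330, u+w=33.2650; √(b/2)=3.2634, √(2b)=6.5269; F=3.2634×(-0.433)=-1.4131, v=33.2650/6.5269=5.0966
k=2: u−w=30.1630, u+w=-26.2030; √(b/2)=3.2634, √(2b)=6.5269; F=3.2634×30.163=98.4350, v=-26.2030/6.5269=-4.0146

0: F=62.2990 v=-3.7932
1: F=-1.4131 v=5.0966
2: F=98.4350 v=-4.0146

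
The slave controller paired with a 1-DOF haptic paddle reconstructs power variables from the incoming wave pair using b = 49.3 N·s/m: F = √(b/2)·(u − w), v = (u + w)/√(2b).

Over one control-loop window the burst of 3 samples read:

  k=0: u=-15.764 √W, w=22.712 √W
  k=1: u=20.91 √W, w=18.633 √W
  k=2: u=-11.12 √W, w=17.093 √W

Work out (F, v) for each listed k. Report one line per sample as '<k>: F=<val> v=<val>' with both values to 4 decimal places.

0: F=-191.0286 v=0.6997
1: F=11.3050 v=3.9823
2: F=-140.0741 v=0.6015

k=0: u−w=-38.4760, u+w=6.9480; √(b/2)=4.9649, √(2b)=9.9298; F=4.9649×(-38.476)=-191.0286, v=6.9480/9.9298=0.6997
k=1: u−w=2.2770, u+w=39.5430; √(b/2)=4.9649, √(2b)=9.9298; F=4.9649×2.277=11.3050, v=39.5430/9.9298=3.9823
k=2: u−w=-28.2130, u+w=5.9730; √(b/2)=4.9649, √(2b)=9.9298; F=4.9649×(-28.213)=-140.0741, v=5.9730/9.9298=0.6015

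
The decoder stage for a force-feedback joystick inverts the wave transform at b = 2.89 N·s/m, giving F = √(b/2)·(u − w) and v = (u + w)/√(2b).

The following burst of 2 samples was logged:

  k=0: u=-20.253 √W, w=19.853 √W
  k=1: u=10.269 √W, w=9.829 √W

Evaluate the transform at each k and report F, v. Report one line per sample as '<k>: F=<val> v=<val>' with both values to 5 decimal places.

0: F=-48.21068 v=-0.16638
1: F=0.52892 v=8.35967

k=0: u−w=-40.10600, u+w=-0.40000; √(b/2)=1.20208, √(2b)=2.40416; F=1.20208×(-40.106)=-48.21068, v=-0.40000/2.40416=-0.16638
k=1: u−w=0.44000, u+w=20.09800; √(b/2)=1.20208, √(2b)=2.40416; F=1.20208×0.44=0.52892, v=20.09800/2.40416=8.35967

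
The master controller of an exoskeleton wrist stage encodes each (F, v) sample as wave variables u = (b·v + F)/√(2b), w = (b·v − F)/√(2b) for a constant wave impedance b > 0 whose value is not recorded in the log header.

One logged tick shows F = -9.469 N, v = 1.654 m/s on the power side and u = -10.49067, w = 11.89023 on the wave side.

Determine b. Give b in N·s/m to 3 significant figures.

b = 0.358 N·s/m

u + w = 1.39956;  u + w = √(2b)·v, so √(2b) = 1.39956/1.654 = 0.84617.
b = (√(2b))²/2 = 0.71600/2 = 0.35800.
(Check via u − w = 2F/√(2b): u − w = -22.38090, 2F/√(2b) = -22.38093.)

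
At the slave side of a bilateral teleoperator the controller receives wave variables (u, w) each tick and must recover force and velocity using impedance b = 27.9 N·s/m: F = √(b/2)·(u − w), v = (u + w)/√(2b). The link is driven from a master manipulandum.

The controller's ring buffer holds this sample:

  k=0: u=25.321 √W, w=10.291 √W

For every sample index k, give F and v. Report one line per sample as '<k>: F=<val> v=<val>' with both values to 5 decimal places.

k=0: u−w=15.03000, u+w=35.61200; √(b/2)=3.73497, √(2b)=7.46994; F=3.73497×15.03=56.13660, v=35.61200/7.46994=4.76737

0: F=56.13660 v=4.76737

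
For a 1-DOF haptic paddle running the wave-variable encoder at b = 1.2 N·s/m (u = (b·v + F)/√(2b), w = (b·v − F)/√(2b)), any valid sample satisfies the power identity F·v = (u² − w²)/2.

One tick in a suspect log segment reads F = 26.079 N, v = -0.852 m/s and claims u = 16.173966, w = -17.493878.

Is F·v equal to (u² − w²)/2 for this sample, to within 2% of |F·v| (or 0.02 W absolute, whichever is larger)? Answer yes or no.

yes

F·v = 26.079×(-0.852) = -22.219308 W.
(u² − w²)/2 = (261.597176 − 306.035767)/2 = -22.219296 W.
|Δ| = 0.000012;  2% of max(1, |F·v|) = 0.444386.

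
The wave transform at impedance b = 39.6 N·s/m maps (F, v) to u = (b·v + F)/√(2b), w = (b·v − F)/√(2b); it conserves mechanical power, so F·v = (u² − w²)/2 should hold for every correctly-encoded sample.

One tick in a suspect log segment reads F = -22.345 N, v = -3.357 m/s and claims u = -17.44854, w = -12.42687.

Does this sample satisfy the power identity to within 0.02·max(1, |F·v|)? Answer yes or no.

F·v = (-22.345)×(-3.357) = 75.0122 W.
(u² − w²)/2 = (304.4515 − 154.4271)/2 = 75.0122 W.
|Δ| = 0.0001;  2% of max(1, |F·v|) = 1.5002.

yes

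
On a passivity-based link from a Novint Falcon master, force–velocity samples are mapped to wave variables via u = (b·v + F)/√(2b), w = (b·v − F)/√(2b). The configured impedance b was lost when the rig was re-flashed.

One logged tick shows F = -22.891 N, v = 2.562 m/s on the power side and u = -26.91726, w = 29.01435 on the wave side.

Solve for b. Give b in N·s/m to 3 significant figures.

b = 0.335 N·s/m

u + w = 2.09709;  u + w = √(2b)·v, so √(2b) = 2.09709/2.562 = 0.81854.
b = (√(2b))²/2 = 0.67000/2 = 0.33500.
(Check via u − w = 2F/√(2b): u − w = -55.93161, 2F/√(2b) = -55.93155.)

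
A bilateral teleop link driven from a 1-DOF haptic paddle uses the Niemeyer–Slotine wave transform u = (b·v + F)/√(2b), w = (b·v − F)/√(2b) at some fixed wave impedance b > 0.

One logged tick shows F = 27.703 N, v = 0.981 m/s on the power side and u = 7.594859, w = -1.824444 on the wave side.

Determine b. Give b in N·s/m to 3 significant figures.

u + w = 5.770415;  u + w = √(2b)·v, so √(2b) = 5.770415/0.981 = 5.882176.
b = (√(2b))²/2 = 34.599999/2 = 17.299999.
(Check via u − w = 2F/√(2b): u − w = 9.419303, 2F/√(2b) = 9.419303.)

b = 17.3 N·s/m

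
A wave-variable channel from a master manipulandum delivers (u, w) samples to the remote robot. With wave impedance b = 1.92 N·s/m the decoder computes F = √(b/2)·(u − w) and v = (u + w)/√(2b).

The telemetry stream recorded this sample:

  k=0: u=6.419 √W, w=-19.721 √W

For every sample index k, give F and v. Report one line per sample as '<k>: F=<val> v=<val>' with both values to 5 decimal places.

0: F=25.61186 v=-6.78815

k=0: u−w=26.14000, u+w=-13.30200; √(b/2)=0.97980, √(2b)=1.95959; F=0.97980×26.14=25.61186, v=-13.30200/1.95959=-6.78815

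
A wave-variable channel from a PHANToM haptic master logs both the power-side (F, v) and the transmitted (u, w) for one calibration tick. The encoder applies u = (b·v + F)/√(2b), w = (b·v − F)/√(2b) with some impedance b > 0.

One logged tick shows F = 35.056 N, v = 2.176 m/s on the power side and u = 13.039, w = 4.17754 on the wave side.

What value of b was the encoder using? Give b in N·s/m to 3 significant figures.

b = 31.3 N·s/m

u + w = 17.21654;  u + w = √(2b)·v, so √(2b) = 17.21654/2.176 = 7.91201.
b = (√(2b))²/2 = 62.59995/2 = 31.29997.
(Check via u − w = 2F/√(2b): u − w = 8.86146, 2F/√(2b) = 8.86146.)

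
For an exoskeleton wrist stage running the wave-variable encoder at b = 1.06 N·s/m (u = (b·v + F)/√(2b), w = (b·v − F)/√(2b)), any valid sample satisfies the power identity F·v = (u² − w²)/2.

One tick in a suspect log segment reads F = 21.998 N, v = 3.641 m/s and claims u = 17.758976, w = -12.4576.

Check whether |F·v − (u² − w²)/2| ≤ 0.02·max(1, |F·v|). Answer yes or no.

F·v = 21.998×3.641 = 80.094718 W.
(u² − w²)/2 = (315.381229 − 155.191798)/2 = 80.094715 W.
|Δ| = 0.000003;  2% of max(1, |F·v|) = 1.601894.

yes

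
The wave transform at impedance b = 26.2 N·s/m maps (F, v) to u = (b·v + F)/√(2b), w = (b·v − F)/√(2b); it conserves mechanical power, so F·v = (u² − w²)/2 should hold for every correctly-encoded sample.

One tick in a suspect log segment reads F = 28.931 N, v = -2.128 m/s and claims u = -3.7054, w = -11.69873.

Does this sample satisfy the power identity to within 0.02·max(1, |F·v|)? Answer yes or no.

F·v = 28.931×(-2.128) = -61.5652 W.
(u² − w²)/2 = (13.7300 − 136.8603)/2 = -61.5651 W.
|Δ| = 0.0000;  2% of max(1, |F·v|) = 1.2313.

yes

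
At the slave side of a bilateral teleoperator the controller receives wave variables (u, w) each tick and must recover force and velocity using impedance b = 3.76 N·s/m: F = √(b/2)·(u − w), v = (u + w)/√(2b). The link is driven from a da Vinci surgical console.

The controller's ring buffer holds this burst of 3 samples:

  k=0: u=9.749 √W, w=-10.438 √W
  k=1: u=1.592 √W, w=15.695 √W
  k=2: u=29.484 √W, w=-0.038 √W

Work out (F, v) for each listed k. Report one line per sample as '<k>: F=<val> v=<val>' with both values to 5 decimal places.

k=0: u−w=20.18700, u+w=-0.68900; √(b/2)=1.37113, √(2b)=2.74226; F=1.37113×20.187=27.67902, v=-0.68900/2.74226=-0.25125
k=1: u−w=-14.10300, u+w=17.28700; √(b/2)=1.37113, √(2b)=2.74226; F=1.37113×(-14.103)=-19.33706, v=17.28700/2.74226=6.30392
k=2: u−w=29.52200, u+w=29.44600; √(b/2)=1.37113, √(2b)=2.74226; F=1.37113×29.522=40.47853, v=29.44600/2.74226=10.73785

0: F=27.67902 v=-0.25125
1: F=-19.33706 v=6.30392
2: F=40.47853 v=10.73785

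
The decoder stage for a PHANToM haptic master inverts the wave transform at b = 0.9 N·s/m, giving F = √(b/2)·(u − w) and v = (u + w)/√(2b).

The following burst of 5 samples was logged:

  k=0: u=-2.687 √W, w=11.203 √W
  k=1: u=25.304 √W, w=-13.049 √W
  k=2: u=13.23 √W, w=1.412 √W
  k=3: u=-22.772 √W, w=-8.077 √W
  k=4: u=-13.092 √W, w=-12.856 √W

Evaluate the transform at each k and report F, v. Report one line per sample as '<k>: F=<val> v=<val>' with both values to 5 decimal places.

0: F=-9.31770 v=6.34745
1: F=25.72797 v=9.13434
2: F=7.92776 v=10.91350
3: F=-9.85771 v=-22.99349
4: F=-0.15831 v=-19.34050

k=0: u−w=-13.89000, u+w=8.51600; √(b/2)=0.67082, √(2b)=1.34164; F=0.67082×(-13.89)=-9.31770, v=8.51600/1.34164=6.34745
k=1: u−w=38.35300, u+w=12.25500; √(b/2)=0.67082, √(2b)=1.34164; F=0.67082×38.353=25.72797, v=12.25500/1.34164=9.13434
k=2: u−w=11.81800, u+w=14.64200; √(b/2)=0.67082, √(2b)=1.34164; F=0.67082×11.818=7.92776, v=14.64200/1.34164=10.91350
k=3: u−w=-14.69500, u+w=-30.84900; √(b/2)=0.67082, √(2b)=1.34164; F=0.67082×(-14.695)=-9.85771, v=-30.84900/1.34164=-22.99349
k=4: u−w=-0.23600, u+w=-25.94800; √(b/2)=0.67082, √(2b)=1.34164; F=0.67082×(-0.236)=-0.15831, v=-25.94800/1.34164=-19.34050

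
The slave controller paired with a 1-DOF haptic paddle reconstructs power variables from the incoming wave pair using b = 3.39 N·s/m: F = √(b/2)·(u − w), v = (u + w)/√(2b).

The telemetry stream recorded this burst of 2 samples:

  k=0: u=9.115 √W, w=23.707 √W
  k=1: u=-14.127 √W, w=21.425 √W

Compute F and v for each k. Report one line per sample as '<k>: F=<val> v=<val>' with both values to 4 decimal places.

k=0: u−w=-14.5920, u+w=32.8220; √(b/2)=1.3019, √(2b)=2.6038; F=1.3019×(-14.592)=-18.9976, v=32.8220/2.6038=12.6052
k=1: u−w=-35.5520, u+w=7.2980; √(b/2)=1.3019, √(2b)=2.6038; F=1.3019×(-35.552)=-46.2859, v=7.2980/2.6038=2.8028

0: F=-18.9976 v=12.6052
1: F=-46.2859 v=2.8028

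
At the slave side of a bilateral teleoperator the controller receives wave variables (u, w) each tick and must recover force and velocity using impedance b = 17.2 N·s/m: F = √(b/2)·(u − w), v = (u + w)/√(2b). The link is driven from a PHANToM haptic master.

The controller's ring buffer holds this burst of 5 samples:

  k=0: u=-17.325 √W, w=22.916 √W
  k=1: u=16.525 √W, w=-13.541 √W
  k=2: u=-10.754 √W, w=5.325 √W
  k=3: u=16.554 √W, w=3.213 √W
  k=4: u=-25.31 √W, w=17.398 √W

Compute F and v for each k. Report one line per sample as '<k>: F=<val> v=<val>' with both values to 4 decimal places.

0: F=-118.0098 v=0.9533
1: F=88.1708 v=0.5088
2: F=-47.1529 v=-0.9256
3: F=39.1235 v=3.3702
4: F=-125.2444 v=-1.3490

k=0: u−w=-40.2410, u+w=5.5910; √(b/2)=2.9326, √(2b)=5.8652; F=2.9326×(-40.241)=-118.0098, v=5.5910/5.8652=0.9533
k=1: u−w=30.0660, u+w=2.9840; √(b/2)=2.9326, √(2b)=5.8652; F=2.9326×30.066=88.1708, v=2.9840/5.8652=0.5088
k=2: u−w=-16.0790, u+w=-5.4290; √(b/2)=2.9326, √(2b)=5.8652; F=2.9326×(-16.079)=-47.1529, v=-5.4290/5.8652=-0.9256
k=3: u−w=13.3410, u+w=19.7670; √(b/2)=2.9326, √(2b)=5.8652; F=2.9326×13.341=39.1235, v=19.7670/5.8652=3.3702
k=4: u−w=-42.7080, u+w=-7.9120; √(b/2)=2.9326, √(2b)=5.8652; F=2.9326×(-42.708)=-125.2444, v=-7.9120/5.8652=-1.3490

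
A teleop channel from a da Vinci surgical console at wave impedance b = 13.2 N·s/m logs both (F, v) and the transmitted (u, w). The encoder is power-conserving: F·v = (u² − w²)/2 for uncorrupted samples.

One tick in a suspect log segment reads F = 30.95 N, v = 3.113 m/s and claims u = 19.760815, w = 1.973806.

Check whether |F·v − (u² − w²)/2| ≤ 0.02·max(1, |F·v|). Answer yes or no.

F·v = 30.95×3.113 = 96.347350 W.
(u² − w²)/2 = (390.489809 − 3.895910)/2 = 193.296950 W.
|Δ| = 96.949600;  2% of max(1, |F·v|) = 1.926947.

no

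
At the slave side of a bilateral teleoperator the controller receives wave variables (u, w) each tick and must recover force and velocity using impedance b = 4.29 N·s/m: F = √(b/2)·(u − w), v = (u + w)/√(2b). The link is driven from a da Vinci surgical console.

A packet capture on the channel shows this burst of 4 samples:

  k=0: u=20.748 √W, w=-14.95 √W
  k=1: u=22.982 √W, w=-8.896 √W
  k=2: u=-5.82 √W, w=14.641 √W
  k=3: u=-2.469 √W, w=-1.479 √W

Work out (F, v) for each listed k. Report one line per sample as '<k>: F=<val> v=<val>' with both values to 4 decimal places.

k=0: u−w=35.6980, u+w=5.7980; √(b/2)=1.4646, √(2b)=2.9292; F=1.4646×35.698=52.2826, v=5.7980/2.9292=1.9794
k=1: u−w=31.8780, u+w=14.0860; √(b/2)=1.4646, √(2b)=2.9292; F=1.4646×31.878=46.6879, v=14.0860/2.9292=4.8089
k=2: u−w=-20.4610, u+w=8.8210; √(b/2)=1.4646, √(2b)=2.9292; F=1.4646×(-20.461)=-29.9668, v=8.8210/2.9292=3.0114
k=3: u−w=-0.9900, u+w=-3.9480; √(b/2)=1.4646, √(2b)=2.9292; F=1.4646×(-0.99)=-1.4499, v=-3.9480/2.9292=-1.3478

0: F=52.2826 v=1.9794
1: F=46.6879 v=4.8089
2: F=-29.9668 v=3.0114
3: F=-1.4499 v=-1.3478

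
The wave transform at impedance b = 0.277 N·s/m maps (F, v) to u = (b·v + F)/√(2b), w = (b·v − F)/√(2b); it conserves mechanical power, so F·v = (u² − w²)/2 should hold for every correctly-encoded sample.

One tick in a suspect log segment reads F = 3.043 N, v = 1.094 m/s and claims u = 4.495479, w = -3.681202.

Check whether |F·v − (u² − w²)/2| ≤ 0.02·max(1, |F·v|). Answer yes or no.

yes

F·v = 3.043×1.094 = 3.329042 W.
(u² − w²)/2 = (20.209331 − 13.551248)/2 = 3.329042 W.
|Δ| = 0.000000;  2% of max(1, |F·v|) = 0.066581.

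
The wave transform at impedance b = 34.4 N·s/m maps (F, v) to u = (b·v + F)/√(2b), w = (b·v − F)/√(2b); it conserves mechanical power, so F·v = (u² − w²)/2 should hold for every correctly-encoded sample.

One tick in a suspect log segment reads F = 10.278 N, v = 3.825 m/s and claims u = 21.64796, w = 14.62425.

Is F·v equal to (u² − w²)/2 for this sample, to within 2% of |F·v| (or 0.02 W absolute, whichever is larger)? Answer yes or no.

no

F·v = 10.278×3.825 = 39.31335 W.
(u² − w²)/2 = (468.63417 − 213.86869)/2 = 127.38274 W.
|Δ| = 88.06939;  2% of max(1, |F·v|) = 0.78627.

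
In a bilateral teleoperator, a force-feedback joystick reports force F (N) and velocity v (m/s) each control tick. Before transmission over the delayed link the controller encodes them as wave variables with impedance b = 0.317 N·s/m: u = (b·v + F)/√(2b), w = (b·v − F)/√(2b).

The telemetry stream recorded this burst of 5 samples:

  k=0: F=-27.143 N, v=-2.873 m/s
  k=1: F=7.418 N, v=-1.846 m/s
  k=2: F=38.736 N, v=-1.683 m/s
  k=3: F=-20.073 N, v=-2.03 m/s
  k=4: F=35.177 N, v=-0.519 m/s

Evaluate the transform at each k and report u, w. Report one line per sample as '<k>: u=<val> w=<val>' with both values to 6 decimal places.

0: u=-35.232719 w=32.945118
1: u=8.581342 w=-10.051203
2: u=47.978540 w=-49.318614
3: u=-26.017884 w=24.401514
4: u=43.972201 w=-44.385450

k=0: b·v=0.317×(-2.873)=-0.910741; √(2b)=0.796241; u=(-0.910741+(-27.143))/0.796241=-35.232719, w=(-0.910741−(-27.143))/0.796241=32.945118
k=1: b·v=0.317×(-1.846)=-0.585182; √(2b)=0.796241; u=(-0.585182+7.418)/0.796241=8.581342, w=(-0.585182−7.418)/0.796241=-10.051203
k=2: b·v=0.317×(-1.683)=-0.533511; √(2b)=0.796241; u=(-0.533511+38.736)/0.796241=47.978540, w=(-0.533511−38.736)/0.796241=-49.318614
k=3: b·v=0.317×(-2.03)=-0.643510; √(2b)=0.796241; u=(-0.643510+(-20.073))/0.796241=-26.017884, w=(-0.643510−(-20.073))/0.796241=24.401514
k=4: b·v=0.317×(-0.519)=-0.164523; √(2b)=0.796241; u=(-0.164523+35.177)/0.796241=43.972201, w=(-0.164523−35.177)/0.796241=-44.385450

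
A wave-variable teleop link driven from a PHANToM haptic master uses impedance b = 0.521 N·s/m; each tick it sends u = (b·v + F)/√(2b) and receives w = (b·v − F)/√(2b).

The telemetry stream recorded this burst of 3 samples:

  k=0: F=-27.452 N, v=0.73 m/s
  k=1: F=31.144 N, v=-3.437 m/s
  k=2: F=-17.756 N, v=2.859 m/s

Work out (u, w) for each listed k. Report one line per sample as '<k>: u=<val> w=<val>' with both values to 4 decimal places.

0: u=-26.5205 w=27.2656
1: u=28.7557 w=-32.2641
2: u=-15.9353 w=18.8537

k=0: b·v=0.521×0.73=0.3803; √(2b)=1.0208; u=(0.3803+(-27.452))/1.0208=-26.5205, w=(0.3803−(-27.452))/1.0208=27.2656
k=1: b·v=0.521×(-3.437)=-1.7907; √(2b)=1.0208; u=(-1.7907+31.144)/1.0208=28.7557, w=(-1.7907−31.144)/1.0208=-32.2641
k=2: b·v=0.521×2.859=1.4895; √(2b)=1.0208; u=(1.4895+(-17.756))/1.0208=-15.9353, w=(1.4895−(-17.756))/1.0208=18.8537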